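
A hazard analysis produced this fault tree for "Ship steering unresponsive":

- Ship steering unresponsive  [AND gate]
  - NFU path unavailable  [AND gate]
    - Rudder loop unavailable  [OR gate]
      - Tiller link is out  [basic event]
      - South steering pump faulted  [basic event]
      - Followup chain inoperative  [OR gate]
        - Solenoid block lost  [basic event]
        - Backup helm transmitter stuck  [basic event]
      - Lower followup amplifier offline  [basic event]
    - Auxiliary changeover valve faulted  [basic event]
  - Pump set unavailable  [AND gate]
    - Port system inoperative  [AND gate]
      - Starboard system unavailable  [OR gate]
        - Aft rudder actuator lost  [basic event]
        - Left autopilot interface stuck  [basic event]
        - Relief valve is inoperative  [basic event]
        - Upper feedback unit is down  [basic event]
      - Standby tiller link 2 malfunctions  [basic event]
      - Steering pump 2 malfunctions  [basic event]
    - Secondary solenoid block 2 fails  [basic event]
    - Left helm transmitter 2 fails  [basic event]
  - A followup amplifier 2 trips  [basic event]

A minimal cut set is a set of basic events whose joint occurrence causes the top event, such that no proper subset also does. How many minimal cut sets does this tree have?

Followup chain inoperative [OR]: union of children's cut sets → 2 cut set(s).
Rudder loop unavailable [OR]: union of children's cut sets → 5 cut set(s).
NFU path unavailable [AND]: one cut set from each child combined → 5 × 1 = 5 cut set(s).
Starboard system unavailable [OR]: union of children's cut sets → 4 cut set(s).
Port system inoperative [AND]: one cut set from each child combined → 4 × 1 × 1 = 4 cut set(s).
Pump set unavailable [AND]: one cut set from each child combined → 4 × 1 × 1 = 4 cut set(s).
Ship steering unresponsive [AND]: one cut set from each child combined → 5 × 4 × 1 = 20 cut set(s).

20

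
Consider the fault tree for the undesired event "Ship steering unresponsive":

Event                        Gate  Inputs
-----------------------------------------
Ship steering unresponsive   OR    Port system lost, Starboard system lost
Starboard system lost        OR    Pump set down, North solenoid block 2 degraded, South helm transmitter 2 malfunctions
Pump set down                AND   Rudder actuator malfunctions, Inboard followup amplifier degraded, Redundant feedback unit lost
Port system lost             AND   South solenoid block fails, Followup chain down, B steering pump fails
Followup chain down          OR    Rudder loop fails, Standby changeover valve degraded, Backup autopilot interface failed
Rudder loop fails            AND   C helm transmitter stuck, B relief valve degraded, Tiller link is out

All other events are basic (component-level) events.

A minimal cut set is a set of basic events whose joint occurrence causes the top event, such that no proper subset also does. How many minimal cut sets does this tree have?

6

Rudder loop fails [AND]: one cut set from each child combined → 1 × 1 × 1 = 1 cut set(s).
Followup chain down [OR]: union of children's cut sets → 3 cut set(s).
Port system lost [AND]: one cut set from each child combined → 1 × 3 × 1 = 3 cut set(s).
Pump set down [AND]: one cut set from each child combined → 1 × 1 × 1 = 1 cut set(s).
Starboard system lost [OR]: union of children's cut sets → 3 cut set(s).
Ship steering unresponsive [OR]: union of children's cut sets → 6 cut set(s).
Minimal cut sets: {B relief valve degraded, B steering pump fails, C helm transmitter stuck, South solenoid block fails, Tiller link is out}; {B steering pump fails, South solenoid block fails, Standby changeover valve degraded}; {B steering pump fails, Backup autopilot interface failed, South solenoid block fails}; {Inboard followup amplifier degraded, Redundant feedback unit lost, Rudder actuator malfunctions}; {North solenoid block 2 degraded}; {South helm transmitter 2 malfunctions}.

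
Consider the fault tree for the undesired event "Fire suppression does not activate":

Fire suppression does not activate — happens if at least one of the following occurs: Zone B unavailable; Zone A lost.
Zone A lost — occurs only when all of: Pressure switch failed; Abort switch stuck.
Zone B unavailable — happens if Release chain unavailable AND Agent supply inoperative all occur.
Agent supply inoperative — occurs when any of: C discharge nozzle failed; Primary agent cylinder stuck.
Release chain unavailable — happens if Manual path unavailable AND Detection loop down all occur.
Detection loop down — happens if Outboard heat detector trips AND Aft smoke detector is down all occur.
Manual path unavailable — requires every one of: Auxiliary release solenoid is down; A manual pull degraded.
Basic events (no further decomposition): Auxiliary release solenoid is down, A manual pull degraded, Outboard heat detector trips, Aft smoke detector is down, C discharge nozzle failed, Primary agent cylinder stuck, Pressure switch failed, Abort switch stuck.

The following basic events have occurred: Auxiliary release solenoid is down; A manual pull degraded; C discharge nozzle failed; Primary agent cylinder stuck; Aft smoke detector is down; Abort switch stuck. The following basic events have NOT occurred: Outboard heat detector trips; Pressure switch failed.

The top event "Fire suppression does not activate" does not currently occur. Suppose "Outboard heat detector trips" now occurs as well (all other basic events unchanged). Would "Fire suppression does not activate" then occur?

Counterfactual: set "Outboard heat detector trips" to occurred.
Manual path unavailable [AND]: Auxiliary release solenoid is down=occurs, A manual pull degraded=occurs → all inputs occur → occurs.
Detection loop down [AND]: Outboard heat detector trips=occurs, Aft smoke detector is down=occurs → all inputs occur → occurs.
Release chain unavailable [AND]: Manual path unavailable=occurs, Detection loop down=occurs → all inputs occur → occurs.
Agent supply inoperative [OR]: C discharge nozzle failed=occurs, Primary agent cylinder stuck=occurs → at least one input occurs → occurs.
Zone B unavailable [AND]: Release chain unavailable=occurs, Agent supply inoperative=occurs → all inputs occur → occurs.
Zone A lost [AND]: Pressure switch failed=not, Abort switch stuck=occurs → not all inputs occur → does not occur.
Fire suppression does not activate [OR]: Zone B unavailable=occurs, Zone A lost=not → at least one input occurs → occurs.

Yes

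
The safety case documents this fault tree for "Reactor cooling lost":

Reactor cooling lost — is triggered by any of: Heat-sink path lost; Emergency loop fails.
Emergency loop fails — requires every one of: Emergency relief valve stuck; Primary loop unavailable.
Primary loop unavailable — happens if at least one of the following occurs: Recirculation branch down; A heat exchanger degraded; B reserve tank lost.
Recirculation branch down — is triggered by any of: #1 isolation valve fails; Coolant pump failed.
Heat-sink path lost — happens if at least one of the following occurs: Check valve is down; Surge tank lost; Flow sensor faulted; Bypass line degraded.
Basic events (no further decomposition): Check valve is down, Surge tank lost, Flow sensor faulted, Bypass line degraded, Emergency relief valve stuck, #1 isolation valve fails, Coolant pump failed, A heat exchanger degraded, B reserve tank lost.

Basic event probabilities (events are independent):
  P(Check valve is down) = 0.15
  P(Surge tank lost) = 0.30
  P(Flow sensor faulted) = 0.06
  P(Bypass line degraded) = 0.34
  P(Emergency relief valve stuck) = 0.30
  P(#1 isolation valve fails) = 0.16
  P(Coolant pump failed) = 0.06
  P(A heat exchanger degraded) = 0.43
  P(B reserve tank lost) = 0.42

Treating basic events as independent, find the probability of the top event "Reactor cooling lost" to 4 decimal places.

P(Heat-sink path lost) [OR] = 1 − (1−0.15) × (1−0.30) × (1−0.06) × (1−0.34) = 0.630862
P(Recirculation branch down) [OR] = 1 − (1−0.16) × (1−0.06) = 0.210400
P(Primary loop unavailable) [OR] = 1 − (1−0.210400) × (1−0.43) × (1−0.42) = 0.738958
P(Emergency loop fails) [AND] = 0.30 × 0.738958 = 0.221687
P(Reactor cooling lost) [OR] = 1 − (1−0.630862) × (1−0.221687) = 0.712695
Rounded to 4 decimal places: P(Reactor cooling lost) ≈ 0.7127.

0.7127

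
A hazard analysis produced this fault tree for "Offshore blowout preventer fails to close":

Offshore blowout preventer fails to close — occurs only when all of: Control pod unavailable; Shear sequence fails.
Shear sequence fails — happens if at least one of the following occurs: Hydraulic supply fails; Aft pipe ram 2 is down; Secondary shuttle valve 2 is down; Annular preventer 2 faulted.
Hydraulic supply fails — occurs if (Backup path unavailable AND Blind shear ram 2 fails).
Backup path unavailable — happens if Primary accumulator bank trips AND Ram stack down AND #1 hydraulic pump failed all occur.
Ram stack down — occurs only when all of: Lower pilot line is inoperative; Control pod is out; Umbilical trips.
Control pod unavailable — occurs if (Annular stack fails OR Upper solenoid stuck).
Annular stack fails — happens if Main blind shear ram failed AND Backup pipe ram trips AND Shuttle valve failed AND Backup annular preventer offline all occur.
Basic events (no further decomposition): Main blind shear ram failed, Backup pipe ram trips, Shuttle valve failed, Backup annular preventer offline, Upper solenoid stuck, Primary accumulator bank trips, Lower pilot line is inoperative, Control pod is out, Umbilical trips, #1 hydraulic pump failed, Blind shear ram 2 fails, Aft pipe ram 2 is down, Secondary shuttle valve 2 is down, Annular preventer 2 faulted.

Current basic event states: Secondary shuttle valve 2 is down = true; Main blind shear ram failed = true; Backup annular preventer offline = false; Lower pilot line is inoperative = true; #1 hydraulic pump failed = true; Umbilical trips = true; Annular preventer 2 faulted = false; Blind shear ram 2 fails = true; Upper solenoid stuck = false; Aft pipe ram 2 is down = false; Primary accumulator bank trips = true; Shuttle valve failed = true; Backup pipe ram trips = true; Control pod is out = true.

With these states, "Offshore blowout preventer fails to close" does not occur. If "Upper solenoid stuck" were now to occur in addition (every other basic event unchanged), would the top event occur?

Yes

Counterfactual: set "Upper solenoid stuck" to occurred.
Annular stack fails [AND]: Main blind shear ram failed=occurs, Backup pipe ram trips=occurs, Shuttle valve failed=occurs, Backup annular preventer offline=not → not all inputs occur → does not occur.
Control pod unavailable [OR]: Annular stack fails=not, Upper solenoid stuck=occurs → at least one input occurs → occurs.
Ram stack down [AND]: Lower pilot line is inoperative=occurs, Control pod is out=occurs, Umbilical trips=occurs → all inputs occur → occurs.
Backup path unavailable [AND]: Primary accumulator bank trips=occurs, Ram stack down=occurs, #1 hydraulic pump failed=occurs → all inputs occur → occurs.
Hydraulic supply fails [AND]: Backup path unavailable=occurs, Blind shear ram 2 fails=occurs → all inputs occur → occurs.
Shear sequence fails [OR]: Hydraulic supply fails=occurs, Aft pipe ram 2 is down=not, Secondary shuttle valve 2 is down=occurs, Annular preventer 2 faulted=not → at least one input occurs → occurs.
Offshore blowout preventer fails to close [AND]: Control pod unavailable=occurs, Shear sequence fails=occurs → all inputs occur → occurs.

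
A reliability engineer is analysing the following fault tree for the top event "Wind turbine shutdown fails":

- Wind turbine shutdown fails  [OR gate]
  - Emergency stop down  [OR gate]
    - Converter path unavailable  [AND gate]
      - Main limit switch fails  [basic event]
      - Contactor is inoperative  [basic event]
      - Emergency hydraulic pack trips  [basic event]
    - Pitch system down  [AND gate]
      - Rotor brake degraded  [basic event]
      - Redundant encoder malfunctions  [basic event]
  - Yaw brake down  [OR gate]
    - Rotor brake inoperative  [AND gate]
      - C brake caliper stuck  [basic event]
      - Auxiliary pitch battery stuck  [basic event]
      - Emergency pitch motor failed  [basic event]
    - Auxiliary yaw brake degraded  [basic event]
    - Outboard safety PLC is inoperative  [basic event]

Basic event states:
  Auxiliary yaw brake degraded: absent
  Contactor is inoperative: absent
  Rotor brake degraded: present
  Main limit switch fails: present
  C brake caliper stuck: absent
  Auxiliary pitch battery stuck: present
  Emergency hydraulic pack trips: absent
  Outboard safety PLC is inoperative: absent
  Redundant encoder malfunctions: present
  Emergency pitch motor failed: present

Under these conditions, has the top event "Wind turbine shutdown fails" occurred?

Yes

Converter path unavailable [AND]: Main limit switch fails=occurs, Contactor is inoperative=not, Emergency hydraulic pack trips=not → not all inputs occur → does not occur.
Pitch system down [AND]: Rotor brake degraded=occurs, Redundant encoder malfunctions=occurs → all inputs occur → occurs.
Emergency stop down [OR]: Converter path unavailable=not, Pitch system down=occurs → at least one input occurs → occurs.
Rotor brake inoperative [AND]: C brake caliper stuck=not, Auxiliary pitch battery stuck=occurs, Emergency pitch motor failed=occurs → not all inputs occur → does not occur.
Yaw brake down [OR]: Rotor brake inoperative=not, Auxiliary yaw brake degraded=not, Outboard safety PLC is inoperative=not → no input occurs → does not occur.
Wind turbine shutdown fails [OR]: Emergency stop down=occurs, Yaw brake down=not → at least one input occurs → occurs.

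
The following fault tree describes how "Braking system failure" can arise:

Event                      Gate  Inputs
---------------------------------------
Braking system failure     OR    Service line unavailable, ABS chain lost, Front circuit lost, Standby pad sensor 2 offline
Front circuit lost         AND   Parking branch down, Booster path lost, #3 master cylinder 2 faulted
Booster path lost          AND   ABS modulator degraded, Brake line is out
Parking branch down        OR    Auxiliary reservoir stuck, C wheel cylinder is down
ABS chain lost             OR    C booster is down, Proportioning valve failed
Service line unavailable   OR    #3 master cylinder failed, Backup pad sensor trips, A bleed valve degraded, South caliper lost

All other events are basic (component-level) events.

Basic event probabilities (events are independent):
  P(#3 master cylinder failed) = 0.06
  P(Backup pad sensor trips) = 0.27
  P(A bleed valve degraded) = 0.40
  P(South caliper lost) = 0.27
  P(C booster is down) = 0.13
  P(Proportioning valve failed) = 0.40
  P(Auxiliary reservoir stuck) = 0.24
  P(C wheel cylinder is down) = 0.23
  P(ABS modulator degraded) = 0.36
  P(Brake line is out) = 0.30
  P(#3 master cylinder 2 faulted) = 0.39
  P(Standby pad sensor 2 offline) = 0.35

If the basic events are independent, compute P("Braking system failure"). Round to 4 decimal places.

0.8998

P(Service line unavailable) [OR] = 1 − (1−0.06) × (1−0.27) × (1−0.40) × (1−0.27) = 0.699444
P(ABS chain lost) [OR] = 1 − (1−0.13) × (1−0.40) = 0.478000
P(Parking branch down) [OR] = 1 − (1−0.24) × (1−0.23) = 0.414800
P(Booster path lost) [AND] = 0.36 × 0.30 = 0.108000
P(Front circuit lost) [AND] = 0.414800 × 0.108000 × 0.39 = 0.017471
P(Braking system failure) [OR] = 1 − (1−0.699444) × (1−0.478000) × (1−0.017471) × (1−0.35) = 0.899803
Rounded to 4 decimal places: P(Braking system failure) ≈ 0.8998.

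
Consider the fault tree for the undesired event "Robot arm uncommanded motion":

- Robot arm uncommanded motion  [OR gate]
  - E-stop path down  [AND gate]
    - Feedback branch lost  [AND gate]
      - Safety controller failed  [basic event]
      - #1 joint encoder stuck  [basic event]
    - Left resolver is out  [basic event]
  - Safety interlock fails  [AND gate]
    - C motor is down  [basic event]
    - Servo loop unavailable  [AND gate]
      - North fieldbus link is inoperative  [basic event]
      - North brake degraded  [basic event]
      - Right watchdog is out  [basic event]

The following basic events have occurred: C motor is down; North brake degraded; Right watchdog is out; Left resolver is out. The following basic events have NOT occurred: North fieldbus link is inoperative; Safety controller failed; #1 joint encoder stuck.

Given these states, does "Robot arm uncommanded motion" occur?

Feedback branch lost [AND]: Safety controller failed=not, #1 joint encoder stuck=not → not all inputs occur → does not occur.
E-stop path down [AND]: Feedback branch lost=not, Left resolver is out=occurs → not all inputs occur → does not occur.
Servo loop unavailable [AND]: North fieldbus link is inoperative=not, North brake degraded=occurs, Right watchdog is out=occurs → not all inputs occur → does not occur.
Safety interlock fails [AND]: C motor is down=occurs, Servo loop unavailable=not → not all inputs occur → does not occur.
Robot arm uncommanded motion [OR]: E-stop path down=not, Safety interlock fails=not → no input occurs → does not occur.

No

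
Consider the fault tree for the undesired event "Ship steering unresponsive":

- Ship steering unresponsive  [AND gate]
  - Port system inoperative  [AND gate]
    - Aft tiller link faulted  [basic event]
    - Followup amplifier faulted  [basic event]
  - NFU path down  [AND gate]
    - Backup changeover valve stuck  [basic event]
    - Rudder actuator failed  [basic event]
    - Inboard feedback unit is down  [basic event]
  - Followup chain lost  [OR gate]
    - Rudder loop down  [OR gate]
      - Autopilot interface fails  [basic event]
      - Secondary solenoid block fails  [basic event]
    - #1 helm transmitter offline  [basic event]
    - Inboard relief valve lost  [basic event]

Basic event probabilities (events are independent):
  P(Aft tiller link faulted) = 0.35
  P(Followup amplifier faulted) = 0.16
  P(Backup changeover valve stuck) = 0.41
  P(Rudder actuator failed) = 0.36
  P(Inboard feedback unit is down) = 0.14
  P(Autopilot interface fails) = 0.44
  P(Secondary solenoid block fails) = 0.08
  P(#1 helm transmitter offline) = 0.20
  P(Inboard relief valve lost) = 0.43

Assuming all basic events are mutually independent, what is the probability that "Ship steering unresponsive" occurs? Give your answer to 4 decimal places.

0.0009

P(Port system inoperative) [AND] = 0.35 × 0.16 = 0.056000
P(NFU path down) [AND] = 0.41 × 0.36 × 0.14 = 0.020664
P(Rudder loop down) [OR] = 1 − (1−0.44) × (1−0.08) = 0.484800
P(Followup chain lost) [OR] = 1 − (1−0.484800) × (1−0.20) × (1−0.43) = 0.765069
P(Ship steering unresponsive) [AND] = 0.056000 × 0.020664 × 0.765069 = 0.000885
Rounded to 4 decimal places: P(Ship steering unresponsive) ≈ 0.0009.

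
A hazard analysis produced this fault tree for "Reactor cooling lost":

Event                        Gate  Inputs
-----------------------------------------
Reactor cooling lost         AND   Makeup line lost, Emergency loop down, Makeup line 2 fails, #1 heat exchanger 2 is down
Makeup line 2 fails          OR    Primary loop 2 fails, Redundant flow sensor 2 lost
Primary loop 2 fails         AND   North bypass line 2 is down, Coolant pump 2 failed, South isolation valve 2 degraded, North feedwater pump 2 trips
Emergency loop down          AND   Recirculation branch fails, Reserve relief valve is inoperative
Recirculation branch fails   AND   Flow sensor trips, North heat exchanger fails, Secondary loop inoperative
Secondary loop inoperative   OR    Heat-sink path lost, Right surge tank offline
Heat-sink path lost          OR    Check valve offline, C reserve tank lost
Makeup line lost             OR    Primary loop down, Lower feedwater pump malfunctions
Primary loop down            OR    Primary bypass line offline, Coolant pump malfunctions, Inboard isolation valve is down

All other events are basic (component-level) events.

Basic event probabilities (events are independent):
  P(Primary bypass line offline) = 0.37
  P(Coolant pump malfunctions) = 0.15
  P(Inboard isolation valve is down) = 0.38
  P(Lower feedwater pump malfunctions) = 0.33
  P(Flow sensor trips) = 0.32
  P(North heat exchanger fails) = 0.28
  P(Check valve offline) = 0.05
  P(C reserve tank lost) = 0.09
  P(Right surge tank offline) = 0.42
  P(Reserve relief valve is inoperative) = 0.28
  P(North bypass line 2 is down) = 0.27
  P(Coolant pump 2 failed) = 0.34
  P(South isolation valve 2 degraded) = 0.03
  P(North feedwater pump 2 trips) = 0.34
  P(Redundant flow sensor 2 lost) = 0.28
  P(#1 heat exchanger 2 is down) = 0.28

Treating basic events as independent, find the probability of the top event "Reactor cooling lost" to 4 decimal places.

0.0008

P(Primary loop down) [OR] = 1 − (1−0.37) × (1−0.15) × (1−0.38) = 0.667990
P(Makeup line lost) [OR] = 1 − (1−0.667990) × (1−0.33) = 0.777553
P(Heat-sink path lost) [OR] = 1 − (1−0.05) × (1−0.09) = 0.135500
P(Secondary loop inoperative) [OR] = 1 − (1−0.135500) × (1−0.42) = 0.498590
P(Recirculation branch fails) [AND] = 0.32 × 0.28 × 0.498590 = 0.044674
P(Emergency loop down) [AND] = 0.044674 × 0.28 = 0.012509
P(Primary loop 2 fails) [AND] = 0.27 × 0.34 × 0.03 × 0.34 = 0.000936
P(Makeup line 2 fails) [OR] = 1 − (1−0.000936) × (1−0.28) = 0.280674
P(Reactor cooling lost) [AND] = 0.777553 × 0.012509 × 0.280674 × 0.28 = 0.000764
Rounded to 4 decimal places: P(Reactor cooling lost) ≈ 0.0008.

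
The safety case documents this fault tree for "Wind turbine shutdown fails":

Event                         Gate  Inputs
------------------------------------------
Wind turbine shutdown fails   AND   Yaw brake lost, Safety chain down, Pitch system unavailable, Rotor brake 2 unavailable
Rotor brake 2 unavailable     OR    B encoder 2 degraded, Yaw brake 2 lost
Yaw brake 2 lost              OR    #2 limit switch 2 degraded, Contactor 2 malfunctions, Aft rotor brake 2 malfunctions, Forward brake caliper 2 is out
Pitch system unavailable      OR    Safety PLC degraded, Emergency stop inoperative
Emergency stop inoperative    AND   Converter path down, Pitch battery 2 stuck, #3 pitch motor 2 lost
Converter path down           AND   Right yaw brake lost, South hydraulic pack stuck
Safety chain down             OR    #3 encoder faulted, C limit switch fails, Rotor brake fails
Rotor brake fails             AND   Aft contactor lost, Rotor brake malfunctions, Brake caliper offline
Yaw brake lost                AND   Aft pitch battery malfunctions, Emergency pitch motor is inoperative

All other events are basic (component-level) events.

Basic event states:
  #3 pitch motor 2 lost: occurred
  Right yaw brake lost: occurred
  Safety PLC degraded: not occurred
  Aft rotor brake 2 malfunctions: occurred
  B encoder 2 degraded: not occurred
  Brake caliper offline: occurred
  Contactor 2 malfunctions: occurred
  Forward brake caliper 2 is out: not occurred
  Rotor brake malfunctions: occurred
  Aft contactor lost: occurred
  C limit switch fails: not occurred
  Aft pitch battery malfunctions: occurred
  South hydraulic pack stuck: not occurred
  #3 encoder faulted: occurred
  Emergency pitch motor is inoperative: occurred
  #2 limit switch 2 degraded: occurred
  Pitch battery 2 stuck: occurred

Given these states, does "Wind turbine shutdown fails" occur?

Yaw brake lost [AND]: Aft pitch battery malfunctions=occurs, Emergency pitch motor is inoperative=occurs → all inputs occur → occurs.
Rotor brake fails [AND]: Aft contactor lost=occurs, Rotor brake malfunctions=occurs, Brake caliper offline=occurs → all inputs occur → occurs.
Safety chain down [OR]: #3 encoder faulted=occurs, C limit switch fails=not, Rotor brake fails=occurs → at least one input occurs → occurs.
Converter path down [AND]: Right yaw brake lost=occurs, South hydraulic pack stuck=not → not all inputs occur → does not occur.
Emergency stop inoperative [AND]: Converter path down=not, Pitch battery 2 stuck=occurs, #3 pitch motor 2 lost=occurs → not all inputs occur → does not occur.
Pitch system unavailable [OR]: Safety PLC degraded=not, Emergency stop inoperative=not → no input occurs → does not occur.
Yaw brake 2 lost [OR]: #2 limit switch 2 degraded=occurs, Contactor 2 malfunctions=occurs, Aft rotor brake 2 malfunctions=occurs, Forward brake caliper 2 is out=not → at least one input occurs → occurs.
Rotor brake 2 unavailable [OR]: B encoder 2 degraded=not, Yaw brake 2 lost=occurs → at least one input occurs → occurs.
Wind turbine shutdown fails [AND]: Yaw brake lost=occurs, Safety chain down=occurs, Pitch system unavailable=not, Rotor brake 2 unavailable=occurs → not all inputs occur → does not occur.

No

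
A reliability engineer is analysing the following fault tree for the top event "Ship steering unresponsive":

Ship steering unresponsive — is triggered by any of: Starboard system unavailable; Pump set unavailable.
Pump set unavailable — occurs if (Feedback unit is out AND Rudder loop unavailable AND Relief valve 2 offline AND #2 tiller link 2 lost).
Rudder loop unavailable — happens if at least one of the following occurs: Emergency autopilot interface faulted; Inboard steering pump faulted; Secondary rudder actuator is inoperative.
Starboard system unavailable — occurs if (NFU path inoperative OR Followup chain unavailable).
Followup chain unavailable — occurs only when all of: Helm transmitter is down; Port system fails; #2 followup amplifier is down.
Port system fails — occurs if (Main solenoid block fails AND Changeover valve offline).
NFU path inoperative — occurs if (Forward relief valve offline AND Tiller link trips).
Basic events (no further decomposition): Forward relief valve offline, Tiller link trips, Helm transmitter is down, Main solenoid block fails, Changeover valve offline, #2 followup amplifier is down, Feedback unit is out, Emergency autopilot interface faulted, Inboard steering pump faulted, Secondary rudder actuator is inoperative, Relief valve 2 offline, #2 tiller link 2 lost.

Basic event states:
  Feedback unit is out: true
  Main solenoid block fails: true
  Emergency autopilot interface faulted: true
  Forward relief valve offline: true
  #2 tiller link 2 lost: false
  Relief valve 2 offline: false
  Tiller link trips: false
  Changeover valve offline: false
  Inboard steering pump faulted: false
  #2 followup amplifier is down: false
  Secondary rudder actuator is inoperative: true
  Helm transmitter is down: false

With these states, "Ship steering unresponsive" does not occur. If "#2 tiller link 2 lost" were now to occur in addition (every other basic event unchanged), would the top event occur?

Counterfactual: set "#2 tiller link 2 lost" to occurred.
NFU path inoperative [AND]: Forward relief valve offline=occurs, Tiller link trips=not → not all inputs occur → does not occur.
Port system fails [AND]: Main solenoid block fails=occurs, Changeover valve offline=not → not all inputs occur → does not occur.
Followup chain unavailable [AND]: Helm transmitter is down=not, Port system fails=not, #2 followup amplifier is down=not → not all inputs occur → does not occur.
Starboard system unavailable [OR]: NFU path inoperative=not, Followup chain unavailable=not → no input occurs → does not occur.
Rudder loop unavailable [OR]: Emergency autopilot interface faulted=occurs, Inboard steering pump faulted=not, Secondary rudder actuator is inoperative=occurs → at least one input occurs → occurs.
Pump set unavailable [AND]: Feedback unit is out=occurs, Rudder loop unavailable=occurs, Relief valve 2 offline=not, #2 tiller link 2 lost=occurs → not all inputs occur → does not occur.
Ship steering unresponsive [OR]: Starboard system unavailable=not, Pump set unavailable=not → no input occurs → does not occur.

No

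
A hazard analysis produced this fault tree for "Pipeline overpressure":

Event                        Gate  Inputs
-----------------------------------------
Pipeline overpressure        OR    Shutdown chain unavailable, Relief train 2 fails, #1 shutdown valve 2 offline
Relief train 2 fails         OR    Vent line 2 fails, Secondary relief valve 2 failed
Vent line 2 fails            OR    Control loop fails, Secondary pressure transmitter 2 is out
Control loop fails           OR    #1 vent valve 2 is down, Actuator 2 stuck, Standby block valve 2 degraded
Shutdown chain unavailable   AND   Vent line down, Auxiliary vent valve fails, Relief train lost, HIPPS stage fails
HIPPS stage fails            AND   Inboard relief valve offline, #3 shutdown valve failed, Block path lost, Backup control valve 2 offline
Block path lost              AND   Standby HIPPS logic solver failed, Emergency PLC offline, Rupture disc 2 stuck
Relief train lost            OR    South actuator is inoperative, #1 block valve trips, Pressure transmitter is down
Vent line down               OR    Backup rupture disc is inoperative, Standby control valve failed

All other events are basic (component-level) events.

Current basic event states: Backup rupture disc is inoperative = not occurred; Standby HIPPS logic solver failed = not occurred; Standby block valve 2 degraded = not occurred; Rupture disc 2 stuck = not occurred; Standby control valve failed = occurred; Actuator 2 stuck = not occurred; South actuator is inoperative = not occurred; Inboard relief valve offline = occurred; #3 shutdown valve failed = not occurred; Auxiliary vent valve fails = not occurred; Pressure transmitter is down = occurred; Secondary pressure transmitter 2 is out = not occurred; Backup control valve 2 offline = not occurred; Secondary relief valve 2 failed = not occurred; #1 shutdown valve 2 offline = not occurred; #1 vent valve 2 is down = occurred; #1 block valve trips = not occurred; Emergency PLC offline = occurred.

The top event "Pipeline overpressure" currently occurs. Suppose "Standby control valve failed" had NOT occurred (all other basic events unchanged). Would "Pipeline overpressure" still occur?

Counterfactual: set "Standby control valve failed" to not occurred.
Vent line down [OR]: Backup rupture disc is inoperative=not, Standby control valve failed=not → no input occurs → does not occur.
Relief train lost [OR]: South actuator is inoperative=not, #1 block valve trips=not, Pressure transmitter is down=occurs → at least one input occurs → occurs.
Block path lost [AND]: Standby HIPPS logic solver failed=not, Emergency PLC offline=occurs, Rupture disc 2 stuck=not → not all inputs occur → does not occur.
HIPPS stage fails [AND]: Inboard relief valve offline=occurs, #3 shutdown valve failed=not, Block path lost=not, Backup control valve 2 offline=not → not all inputs occur → does not occur.
Shutdown chain unavailable [AND]: Vent line down=not, Auxiliary vent valve fails=not, Relief train lost=occurs, HIPPS stage fails=not → not all inputs occur → does not occur.
Control loop fails [OR]: #1 vent valve 2 is down=occurs, Actuator 2 stuck=not, Standby block valve 2 degraded=not → at least one input occurs → occurs.
Vent line 2 fails [OR]: Control loop fails=occurs, Secondary pressure transmitter 2 is out=not → at least one input occurs → occurs.
Relief train 2 fails [OR]: Vent line 2 fails=occurs, Secondary relief valve 2 failed=not → at least one input occurs → occurs.
Pipeline overpressure [OR]: Shutdown chain unavailable=not, Relief train 2 fails=occurs, #1 shutdown valve 2 offline=not → at least one input occurs → occurs.

Yes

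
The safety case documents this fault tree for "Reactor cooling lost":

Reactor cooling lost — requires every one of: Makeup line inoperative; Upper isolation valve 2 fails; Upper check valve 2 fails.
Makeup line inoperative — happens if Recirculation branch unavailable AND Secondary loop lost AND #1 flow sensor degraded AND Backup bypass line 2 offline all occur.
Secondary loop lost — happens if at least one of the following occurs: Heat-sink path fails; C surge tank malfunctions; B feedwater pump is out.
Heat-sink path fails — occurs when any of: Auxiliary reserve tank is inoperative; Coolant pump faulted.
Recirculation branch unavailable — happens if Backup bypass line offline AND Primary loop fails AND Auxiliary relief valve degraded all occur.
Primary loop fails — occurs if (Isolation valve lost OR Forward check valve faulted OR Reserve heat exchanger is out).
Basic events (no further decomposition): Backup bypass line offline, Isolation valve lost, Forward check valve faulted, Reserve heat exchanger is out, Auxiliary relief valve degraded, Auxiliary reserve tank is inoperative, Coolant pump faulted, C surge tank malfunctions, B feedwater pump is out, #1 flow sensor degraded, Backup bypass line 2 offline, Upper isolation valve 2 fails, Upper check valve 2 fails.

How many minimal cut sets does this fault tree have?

Primary loop fails [OR]: union of children's cut sets → 3 cut set(s).
Recirculation branch unavailable [AND]: one cut set from each child combined → 1 × 3 × 1 = 3 cut set(s).
Heat-sink path fails [OR]: union of children's cut sets → 2 cut set(s).
Secondary loop lost [OR]: union of children's cut sets → 4 cut set(s).
Makeup line inoperative [AND]: one cut set from each child combined → 3 × 4 × 1 × 1 = 12 cut set(s).
Reactor cooling lost [AND]: one cut set from each child combined → 12 × 1 × 1 = 12 cut set(s).

12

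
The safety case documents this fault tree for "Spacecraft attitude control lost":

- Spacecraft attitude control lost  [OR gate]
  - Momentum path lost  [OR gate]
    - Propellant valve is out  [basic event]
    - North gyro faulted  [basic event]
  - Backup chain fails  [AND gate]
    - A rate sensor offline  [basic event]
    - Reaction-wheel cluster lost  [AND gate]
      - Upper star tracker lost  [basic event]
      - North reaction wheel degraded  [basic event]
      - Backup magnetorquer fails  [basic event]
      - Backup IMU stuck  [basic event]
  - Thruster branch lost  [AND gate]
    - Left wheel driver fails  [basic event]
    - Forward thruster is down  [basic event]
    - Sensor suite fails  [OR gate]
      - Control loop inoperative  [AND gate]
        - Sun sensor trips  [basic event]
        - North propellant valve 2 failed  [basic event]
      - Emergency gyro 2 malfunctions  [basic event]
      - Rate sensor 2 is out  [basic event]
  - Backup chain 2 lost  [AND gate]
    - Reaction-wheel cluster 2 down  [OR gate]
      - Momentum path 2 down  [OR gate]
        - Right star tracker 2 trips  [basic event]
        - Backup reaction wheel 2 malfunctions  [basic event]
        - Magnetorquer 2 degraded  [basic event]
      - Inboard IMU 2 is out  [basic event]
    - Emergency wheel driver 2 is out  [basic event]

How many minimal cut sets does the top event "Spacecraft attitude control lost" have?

10

Momentum path lost [OR]: union of children's cut sets → 2 cut set(s).
Reaction-wheel cluster lost [AND]: one cut set from each child combined → 1 × 1 × 1 × 1 = 1 cut set(s).
Backup chain fails [AND]: one cut set from each child combined → 1 × 1 = 1 cut set(s).
Control loop inoperative [AND]: one cut set from each child combined → 1 × 1 = 1 cut set(s).
Sensor suite fails [OR]: union of children's cut sets → 3 cut set(s).
Thruster branch lost [AND]: one cut set from each child combined → 1 × 1 × 3 = 3 cut set(s).
Momentum path 2 down [OR]: union of children's cut sets → 3 cut set(s).
Reaction-wheel cluster 2 down [OR]: union of children's cut sets → 4 cut set(s).
Backup chain 2 lost [AND]: one cut set from each child combined → 4 × 1 = 4 cut set(s).
Spacecraft attitude control lost [OR]: union of children's cut sets → 10 cut set(s).
Minimal cut sets: {Propellant valve is out}; {North gyro faulted}; {A rate sensor offline, Backup IMU stuck, Backup magnetorquer fails, North reaction wheel degraded, Upper star tracker lost}; {Forward thruster is down, Left wheel driver fails, North propellant valve 2 failed, Sun sensor trips}; {Emergency gyro 2 malfunctions, Forward thruster is down, Left wheel driver fails}; {Forward thruster is down, Left wheel driver fails, Rate sensor 2 is out}; {Emergency wheel driver 2 is out, Right star tracker 2 trips}; {Backup reaction wheel 2 malfunctions, Emergency wheel driver 2 is out}; {Emergency wheel driver 2 is out, Magnetorquer 2 degraded}; {Emergency wheel driver 2 is out, Inboard IMU 2 is out}.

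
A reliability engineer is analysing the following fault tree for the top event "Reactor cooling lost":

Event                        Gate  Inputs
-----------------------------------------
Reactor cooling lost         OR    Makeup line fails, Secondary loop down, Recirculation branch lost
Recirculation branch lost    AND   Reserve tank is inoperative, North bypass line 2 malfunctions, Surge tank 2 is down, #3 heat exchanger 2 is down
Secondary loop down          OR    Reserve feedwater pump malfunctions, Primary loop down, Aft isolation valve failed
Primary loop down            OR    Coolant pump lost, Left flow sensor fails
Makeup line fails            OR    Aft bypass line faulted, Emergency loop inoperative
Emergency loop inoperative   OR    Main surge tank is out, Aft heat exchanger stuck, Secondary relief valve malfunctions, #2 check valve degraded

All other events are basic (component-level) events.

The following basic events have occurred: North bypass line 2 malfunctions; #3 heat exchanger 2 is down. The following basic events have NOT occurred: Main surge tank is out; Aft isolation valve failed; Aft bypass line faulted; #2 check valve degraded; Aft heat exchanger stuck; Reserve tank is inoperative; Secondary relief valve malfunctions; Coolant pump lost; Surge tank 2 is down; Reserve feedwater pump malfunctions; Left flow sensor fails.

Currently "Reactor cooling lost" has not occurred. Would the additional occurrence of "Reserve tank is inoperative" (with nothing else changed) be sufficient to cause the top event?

Counterfactual: set "Reserve tank is inoperative" to occurred.
Emergency loop inoperative [OR]: Main surge tank is out=not, Aft heat exchanger stuck=not, Secondary relief valve malfunctions=not, #2 check valve degraded=not → no input occurs → does not occur.
Makeup line fails [OR]: Aft bypass line faulted=not, Emergency loop inoperative=not → no input occurs → does not occur.
Primary loop down [OR]: Coolant pump lost=not, Left flow sensor fails=not → no input occurs → does not occur.
Secondary loop down [OR]: Reserve feedwater pump malfunctions=not, Primary loop down=not, Aft isolation valve failed=not → no input occurs → does not occur.
Recirculation branch lost [AND]: Reserve tank is inoperative=occurs, North bypass line 2 malfunctions=occurs, Surge tank 2 is down=not, #3 heat exchanger 2 is down=occurs → not all inputs occur → does not occur.
Reactor cooling lost [OR]: Makeup line fails=not, Secondary loop down=not, Recirculation branch lost=not → no input occurs → does not occur.

No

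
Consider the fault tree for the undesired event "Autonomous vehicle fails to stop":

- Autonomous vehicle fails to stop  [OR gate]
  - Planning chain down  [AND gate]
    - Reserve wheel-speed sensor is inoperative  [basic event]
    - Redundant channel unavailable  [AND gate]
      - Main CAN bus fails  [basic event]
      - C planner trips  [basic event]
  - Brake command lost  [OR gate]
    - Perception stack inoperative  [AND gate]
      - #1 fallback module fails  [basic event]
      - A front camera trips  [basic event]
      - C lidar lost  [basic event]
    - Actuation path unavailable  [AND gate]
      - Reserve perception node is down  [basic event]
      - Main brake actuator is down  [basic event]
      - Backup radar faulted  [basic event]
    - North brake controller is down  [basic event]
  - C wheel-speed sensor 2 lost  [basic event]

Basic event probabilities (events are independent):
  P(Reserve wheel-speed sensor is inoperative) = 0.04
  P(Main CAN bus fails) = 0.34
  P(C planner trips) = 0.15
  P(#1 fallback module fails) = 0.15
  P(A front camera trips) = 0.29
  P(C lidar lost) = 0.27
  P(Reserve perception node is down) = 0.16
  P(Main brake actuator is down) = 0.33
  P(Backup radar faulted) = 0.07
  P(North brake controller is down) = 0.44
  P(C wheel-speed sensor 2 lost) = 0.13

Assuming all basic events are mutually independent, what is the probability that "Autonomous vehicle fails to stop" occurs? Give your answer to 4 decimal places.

P(Redundant channel unavailable) [AND] = 0.34 × 0.15 = 0.051000
P(Planning chain down) [AND] = 0.04 × 0.051000 = 0.002040
P(Perception stack inoperative) [AND] = 0.15 × 0.29 × 0.27 = 0.011745
P(Actuation path unavailable) [AND] = 0.16 × 0.33 × 0.07 = 0.003696
P(Brake command lost) [OR] = 1 − (1−0.011745) × (1−0.003696) × (1−0.44) = 0.448623
P(Autonomous vehicle fails to stop) [OR] = 1 − (1−0.002040) × (1−0.448623) × (1−0.13) = 0.521281
Rounded to 4 decimal places: P(Autonomous vehicle fails to stop) ≈ 0.5213.

0.5213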